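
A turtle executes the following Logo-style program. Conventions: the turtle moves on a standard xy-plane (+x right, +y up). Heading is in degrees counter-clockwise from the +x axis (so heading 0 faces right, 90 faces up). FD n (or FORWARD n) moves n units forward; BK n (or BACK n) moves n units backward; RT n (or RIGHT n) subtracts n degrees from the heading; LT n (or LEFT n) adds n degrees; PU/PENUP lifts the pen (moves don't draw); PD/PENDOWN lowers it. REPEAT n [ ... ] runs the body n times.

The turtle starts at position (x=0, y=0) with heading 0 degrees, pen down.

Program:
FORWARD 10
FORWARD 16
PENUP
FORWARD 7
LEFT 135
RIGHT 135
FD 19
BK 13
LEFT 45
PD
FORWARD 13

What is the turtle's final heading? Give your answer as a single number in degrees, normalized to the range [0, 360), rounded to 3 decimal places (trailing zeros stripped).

Executing turtle program step by step:
Start: pos=(0,0), heading=0, pen down
FD 10: (0,0) -> (10,0) [heading=0, draw]
FD 16: (10,0) -> (26,0) [heading=0, draw]
PU: pen up
FD 7: (26,0) -> (33,0) [heading=0, move]
LT 135: heading 0 -> 135
RT 135: heading 135 -> 0
FD 19: (33,0) -> (52,0) [heading=0, move]
BK 13: (52,0) -> (39,0) [heading=0, move]
LT 45: heading 0 -> 45
PD: pen down
FD 13: (39,0) -> (48.192,9.192) [heading=45, draw]
Final: pos=(48.192,9.192), heading=45, 3 segment(s) drawn

Answer: 45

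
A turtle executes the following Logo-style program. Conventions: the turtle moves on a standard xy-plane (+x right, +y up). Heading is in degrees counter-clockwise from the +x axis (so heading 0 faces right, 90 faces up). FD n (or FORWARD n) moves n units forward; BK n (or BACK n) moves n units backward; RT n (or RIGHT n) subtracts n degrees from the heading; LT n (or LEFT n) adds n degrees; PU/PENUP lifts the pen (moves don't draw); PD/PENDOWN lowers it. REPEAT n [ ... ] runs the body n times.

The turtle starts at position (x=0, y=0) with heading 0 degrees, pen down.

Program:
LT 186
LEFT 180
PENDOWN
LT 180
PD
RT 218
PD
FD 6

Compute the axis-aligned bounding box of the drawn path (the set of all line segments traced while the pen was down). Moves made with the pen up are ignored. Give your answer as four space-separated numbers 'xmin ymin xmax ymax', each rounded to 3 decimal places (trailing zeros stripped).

Executing turtle program step by step:
Start: pos=(0,0), heading=0, pen down
LT 186: heading 0 -> 186
LT 180: heading 186 -> 6
PD: pen down
LT 180: heading 6 -> 186
PD: pen down
RT 218: heading 186 -> 328
PD: pen down
FD 6: (0,0) -> (5.088,-3.18) [heading=328, draw]
Final: pos=(5.088,-3.18), heading=328, 1 segment(s) drawn

Segment endpoints: x in {0, 5.088}, y in {-3.18, 0}
xmin=0, ymin=-3.18, xmax=5.088, ymax=0

Answer: 0 -3.18 5.088 0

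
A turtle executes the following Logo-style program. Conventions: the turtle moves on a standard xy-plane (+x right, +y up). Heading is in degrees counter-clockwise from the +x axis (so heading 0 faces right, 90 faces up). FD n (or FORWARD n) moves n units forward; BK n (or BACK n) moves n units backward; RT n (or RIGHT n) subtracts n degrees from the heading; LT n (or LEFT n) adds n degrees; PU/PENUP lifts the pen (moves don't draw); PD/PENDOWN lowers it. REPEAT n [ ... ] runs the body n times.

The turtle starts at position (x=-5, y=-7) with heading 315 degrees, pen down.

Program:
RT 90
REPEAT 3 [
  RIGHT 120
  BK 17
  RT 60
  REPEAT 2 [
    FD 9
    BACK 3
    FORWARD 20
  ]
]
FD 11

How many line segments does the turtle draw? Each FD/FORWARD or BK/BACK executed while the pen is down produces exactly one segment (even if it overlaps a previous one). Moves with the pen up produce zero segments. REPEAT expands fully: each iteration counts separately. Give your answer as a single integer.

Executing turtle program step by step:
Start: pos=(-5,-7), heading=315, pen down
RT 90: heading 315 -> 225
REPEAT 3 [
  -- iteration 1/3 --
  RT 120: heading 225 -> 105
  BK 17: (-5,-7) -> (-0.6,-23.421) [heading=105, draw]
  RT 60: heading 105 -> 45
  REPEAT 2 [
    -- iteration 1/2 --
    FD 9: (-0.6,-23.421) -> (5.764,-17.057) [heading=45, draw]
    BK 3: (5.764,-17.057) -> (3.643,-19.178) [heading=45, draw]
    FD 20: (3.643,-19.178) -> (17.785,-5.036) [heading=45, draw]
    -- iteration 2/2 --
    FD 9: (17.785,-5.036) -> (24.149,1.328) [heading=45, draw]
    BK 3: (24.149,1.328) -> (22.027,-0.793) [heading=45, draw]
    FD 20: (22.027,-0.793) -> (36.169,13.349) [heading=45, draw]
  ]
  -- iteration 2/3 --
  RT 120: heading 45 -> 285
  BK 17: (36.169,13.349) -> (31.77,29.77) [heading=285, draw]
  RT 60: heading 285 -> 225
  REPEAT 2 [
    -- iteration 1/2 --
    FD 9: (31.77,29.77) -> (25.406,23.406) [heading=225, draw]
    BK 3: (25.406,23.406) -> (27.527,25.527) [heading=225, draw]
    FD 20: (27.527,25.527) -> (13.385,11.385) [heading=225, draw]
    -- iteration 2/2 --
    FD 9: (13.385,11.385) -> (7.021,5.021) [heading=225, draw]
    BK 3: (7.021,5.021) -> (9.142,7.142) [heading=225, draw]
    FD 20: (9.142,7.142) -> (-5,-7) [heading=225, draw]
  ]
  -- iteration 3/3 --
  RT 120: heading 225 -> 105
  BK 17: (-5,-7) -> (-0.6,-23.421) [heading=105, draw]
  RT 60: heading 105 -> 45
  REPEAT 2 [
    -- iteration 1/2 --
    FD 9: (-0.6,-23.421) -> (5.764,-17.057) [heading=45, draw]
    BK 3: (5.764,-17.057) -> (3.643,-19.178) [heading=45, draw]
    FD 20: (3.643,-19.178) -> (17.785,-5.036) [heading=45, draw]
    -- iteration 2/2 --
    FD 9: (17.785,-5.036) -> (24.149,1.328) [heading=45, draw]
    BK 3: (24.149,1.328) -> (22.027,-0.793) [heading=45, draw]
    FD 20: (22.027,-0.793) -> (36.169,13.349) [heading=45, draw]
  ]
]
FD 11: (36.169,13.349) -> (43.948,21.127) [heading=45, draw]
Final: pos=(43.948,21.127), heading=45, 22 segment(s) drawn
Segments drawn: 22

Answer: 22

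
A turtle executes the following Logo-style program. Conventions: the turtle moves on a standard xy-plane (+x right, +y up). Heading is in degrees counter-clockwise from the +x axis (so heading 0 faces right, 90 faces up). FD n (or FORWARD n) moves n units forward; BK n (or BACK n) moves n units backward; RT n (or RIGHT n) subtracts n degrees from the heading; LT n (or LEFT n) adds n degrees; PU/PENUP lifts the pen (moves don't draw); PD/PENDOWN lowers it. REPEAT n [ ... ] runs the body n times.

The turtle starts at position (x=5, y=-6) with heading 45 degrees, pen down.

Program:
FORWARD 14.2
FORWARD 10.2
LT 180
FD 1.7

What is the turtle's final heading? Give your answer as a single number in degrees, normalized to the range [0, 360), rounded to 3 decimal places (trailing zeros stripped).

Executing turtle program step by step:
Start: pos=(5,-6), heading=45, pen down
FD 14.2: (5,-6) -> (15.041,4.041) [heading=45, draw]
FD 10.2: (15.041,4.041) -> (22.253,11.253) [heading=45, draw]
LT 180: heading 45 -> 225
FD 1.7: (22.253,11.253) -> (21.051,10.051) [heading=225, draw]
Final: pos=(21.051,10.051), heading=225, 3 segment(s) drawn

Answer: 225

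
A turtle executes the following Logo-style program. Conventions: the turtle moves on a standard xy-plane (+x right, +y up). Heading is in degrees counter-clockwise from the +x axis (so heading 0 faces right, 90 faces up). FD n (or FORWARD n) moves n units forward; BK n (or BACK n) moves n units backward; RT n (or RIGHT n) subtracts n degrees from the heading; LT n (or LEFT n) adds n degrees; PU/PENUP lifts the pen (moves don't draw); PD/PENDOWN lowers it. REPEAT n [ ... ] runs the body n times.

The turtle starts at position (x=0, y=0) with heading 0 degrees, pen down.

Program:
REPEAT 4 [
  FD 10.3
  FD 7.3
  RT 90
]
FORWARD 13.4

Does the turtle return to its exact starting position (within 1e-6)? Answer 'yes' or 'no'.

Answer: no

Derivation:
Executing turtle program step by step:
Start: pos=(0,0), heading=0, pen down
REPEAT 4 [
  -- iteration 1/4 --
  FD 10.3: (0,0) -> (10.3,0) [heading=0, draw]
  FD 7.3: (10.3,0) -> (17.6,0) [heading=0, draw]
  RT 90: heading 0 -> 270
  -- iteration 2/4 --
  FD 10.3: (17.6,0) -> (17.6,-10.3) [heading=270, draw]
  FD 7.3: (17.6,-10.3) -> (17.6,-17.6) [heading=270, draw]
  RT 90: heading 270 -> 180
  -- iteration 3/4 --
  FD 10.3: (17.6,-17.6) -> (7.3,-17.6) [heading=180, draw]
  FD 7.3: (7.3,-17.6) -> (0,-17.6) [heading=180, draw]
  RT 90: heading 180 -> 90
  -- iteration 4/4 --
  FD 10.3: (0,-17.6) -> (0,-7.3) [heading=90, draw]
  FD 7.3: (0,-7.3) -> (0,0) [heading=90, draw]
  RT 90: heading 90 -> 0
]
FD 13.4: (0,0) -> (13.4,0) [heading=0, draw]
Final: pos=(13.4,0), heading=0, 9 segment(s) drawn

Start position: (0, 0)
Final position: (13.4, 0)
Distance = 13.4; >= 1e-6 -> NOT closed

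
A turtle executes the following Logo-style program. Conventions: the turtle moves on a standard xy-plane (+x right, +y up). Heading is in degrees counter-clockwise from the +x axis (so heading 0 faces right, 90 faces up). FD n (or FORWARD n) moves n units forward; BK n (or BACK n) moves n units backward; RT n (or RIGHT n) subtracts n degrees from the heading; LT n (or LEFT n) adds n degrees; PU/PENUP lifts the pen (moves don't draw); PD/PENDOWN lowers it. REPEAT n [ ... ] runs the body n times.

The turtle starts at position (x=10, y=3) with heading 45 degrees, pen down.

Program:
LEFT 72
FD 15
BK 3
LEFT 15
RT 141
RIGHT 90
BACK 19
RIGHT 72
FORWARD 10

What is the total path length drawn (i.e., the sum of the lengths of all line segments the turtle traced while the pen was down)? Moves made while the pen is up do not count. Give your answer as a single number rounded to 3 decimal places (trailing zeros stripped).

Answer: 47

Derivation:
Executing turtle program step by step:
Start: pos=(10,3), heading=45, pen down
LT 72: heading 45 -> 117
FD 15: (10,3) -> (3.19,16.365) [heading=117, draw]
BK 3: (3.19,16.365) -> (4.552,13.692) [heading=117, draw]
LT 15: heading 117 -> 132
RT 141: heading 132 -> 351
RT 90: heading 351 -> 261
BK 19: (4.552,13.692) -> (7.524,32.458) [heading=261, draw]
RT 72: heading 261 -> 189
FD 10: (7.524,32.458) -> (-2.353,30.894) [heading=189, draw]
Final: pos=(-2.353,30.894), heading=189, 4 segment(s) drawn

Segment lengths:
  seg 1: (10,3) -> (3.19,16.365), length = 15
  seg 2: (3.19,16.365) -> (4.552,13.692), length = 3
  seg 3: (4.552,13.692) -> (7.524,32.458), length = 19
  seg 4: (7.524,32.458) -> (-2.353,30.894), length = 10
Total = 47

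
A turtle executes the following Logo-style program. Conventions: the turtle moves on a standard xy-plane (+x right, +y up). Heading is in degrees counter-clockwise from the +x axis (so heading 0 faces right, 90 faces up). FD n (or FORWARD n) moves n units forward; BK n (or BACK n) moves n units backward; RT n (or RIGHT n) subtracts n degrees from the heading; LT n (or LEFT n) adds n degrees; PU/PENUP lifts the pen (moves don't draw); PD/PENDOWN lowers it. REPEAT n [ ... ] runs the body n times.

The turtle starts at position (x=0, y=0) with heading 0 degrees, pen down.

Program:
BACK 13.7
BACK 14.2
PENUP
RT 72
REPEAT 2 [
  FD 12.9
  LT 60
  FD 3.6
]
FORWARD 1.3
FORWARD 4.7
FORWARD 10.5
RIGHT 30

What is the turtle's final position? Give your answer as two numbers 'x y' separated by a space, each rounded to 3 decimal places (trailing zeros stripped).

Answer: 5.675 -0.762

Derivation:
Executing turtle program step by step:
Start: pos=(0,0), heading=0, pen down
BK 13.7: (0,0) -> (-13.7,0) [heading=0, draw]
BK 14.2: (-13.7,0) -> (-27.9,0) [heading=0, draw]
PU: pen up
RT 72: heading 0 -> 288
REPEAT 2 [
  -- iteration 1/2 --
  FD 12.9: (-27.9,0) -> (-23.914,-12.269) [heading=288, move]
  LT 60: heading 288 -> 348
  FD 3.6: (-23.914,-12.269) -> (-20.392,-13.017) [heading=348, move]
  -- iteration 2/2 --
  FD 12.9: (-20.392,-13.017) -> (-7.774,-15.699) [heading=348, move]
  LT 60: heading 348 -> 48
  FD 3.6: (-7.774,-15.699) -> (-5.365,-13.024) [heading=48, move]
]
FD 1.3: (-5.365,-13.024) -> (-4.496,-12.058) [heading=48, move]
FD 4.7: (-4.496,-12.058) -> (-1.351,-8.565) [heading=48, move]
FD 10.5: (-1.351,-8.565) -> (5.675,-0.762) [heading=48, move]
RT 30: heading 48 -> 18
Final: pos=(5.675,-0.762), heading=18, 2 segment(s) drawn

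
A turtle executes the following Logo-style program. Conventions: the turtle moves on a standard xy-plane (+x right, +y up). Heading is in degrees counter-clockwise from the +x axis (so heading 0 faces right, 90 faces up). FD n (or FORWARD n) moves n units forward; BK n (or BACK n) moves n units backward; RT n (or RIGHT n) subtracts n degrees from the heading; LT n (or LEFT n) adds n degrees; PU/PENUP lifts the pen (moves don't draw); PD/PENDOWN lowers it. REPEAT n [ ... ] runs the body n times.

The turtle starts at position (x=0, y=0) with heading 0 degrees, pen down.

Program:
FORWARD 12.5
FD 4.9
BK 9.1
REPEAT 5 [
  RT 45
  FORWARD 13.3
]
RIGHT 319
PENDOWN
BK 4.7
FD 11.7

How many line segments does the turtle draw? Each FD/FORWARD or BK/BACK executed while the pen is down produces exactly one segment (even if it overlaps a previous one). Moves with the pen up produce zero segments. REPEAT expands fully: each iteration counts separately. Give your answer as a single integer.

Answer: 10

Derivation:
Executing turtle program step by step:
Start: pos=(0,0), heading=0, pen down
FD 12.5: (0,0) -> (12.5,0) [heading=0, draw]
FD 4.9: (12.5,0) -> (17.4,0) [heading=0, draw]
BK 9.1: (17.4,0) -> (8.3,0) [heading=0, draw]
REPEAT 5 [
  -- iteration 1/5 --
  RT 45: heading 0 -> 315
  FD 13.3: (8.3,0) -> (17.705,-9.405) [heading=315, draw]
  -- iteration 2/5 --
  RT 45: heading 315 -> 270
  FD 13.3: (17.705,-9.405) -> (17.705,-22.705) [heading=270, draw]
  -- iteration 3/5 --
  RT 45: heading 270 -> 225
  FD 13.3: (17.705,-22.705) -> (8.3,-32.109) [heading=225, draw]
  -- iteration 4/5 --
  RT 45: heading 225 -> 180
  FD 13.3: (8.3,-32.109) -> (-5,-32.109) [heading=180, draw]
  -- iteration 5/5 --
  RT 45: heading 180 -> 135
  FD 13.3: (-5,-32.109) -> (-14.405,-22.705) [heading=135, draw]
]
RT 319: heading 135 -> 176
PD: pen down
BK 4.7: (-14.405,-22.705) -> (-9.716,-23.032) [heading=176, draw]
FD 11.7: (-9.716,-23.032) -> (-21.387,-22.216) [heading=176, draw]
Final: pos=(-21.387,-22.216), heading=176, 10 segment(s) drawn
Segments drawn: 10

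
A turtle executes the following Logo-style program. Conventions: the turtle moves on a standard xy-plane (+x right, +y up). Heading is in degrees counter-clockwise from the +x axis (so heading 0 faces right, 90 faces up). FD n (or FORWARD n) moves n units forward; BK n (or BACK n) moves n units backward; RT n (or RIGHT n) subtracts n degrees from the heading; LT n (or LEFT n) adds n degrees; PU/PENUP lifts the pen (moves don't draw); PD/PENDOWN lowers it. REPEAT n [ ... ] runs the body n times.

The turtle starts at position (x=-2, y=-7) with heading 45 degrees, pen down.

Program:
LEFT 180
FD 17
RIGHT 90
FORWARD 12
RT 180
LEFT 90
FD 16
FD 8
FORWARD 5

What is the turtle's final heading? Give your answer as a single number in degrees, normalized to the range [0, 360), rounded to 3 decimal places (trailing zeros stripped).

Answer: 45

Derivation:
Executing turtle program step by step:
Start: pos=(-2,-7), heading=45, pen down
LT 180: heading 45 -> 225
FD 17: (-2,-7) -> (-14.021,-19.021) [heading=225, draw]
RT 90: heading 225 -> 135
FD 12: (-14.021,-19.021) -> (-22.506,-10.536) [heading=135, draw]
RT 180: heading 135 -> 315
LT 90: heading 315 -> 45
FD 16: (-22.506,-10.536) -> (-11.192,0.778) [heading=45, draw]
FD 8: (-11.192,0.778) -> (-5.536,6.435) [heading=45, draw]
FD 5: (-5.536,6.435) -> (-2,9.971) [heading=45, draw]
Final: pos=(-2,9.971), heading=45, 5 segment(s) drawn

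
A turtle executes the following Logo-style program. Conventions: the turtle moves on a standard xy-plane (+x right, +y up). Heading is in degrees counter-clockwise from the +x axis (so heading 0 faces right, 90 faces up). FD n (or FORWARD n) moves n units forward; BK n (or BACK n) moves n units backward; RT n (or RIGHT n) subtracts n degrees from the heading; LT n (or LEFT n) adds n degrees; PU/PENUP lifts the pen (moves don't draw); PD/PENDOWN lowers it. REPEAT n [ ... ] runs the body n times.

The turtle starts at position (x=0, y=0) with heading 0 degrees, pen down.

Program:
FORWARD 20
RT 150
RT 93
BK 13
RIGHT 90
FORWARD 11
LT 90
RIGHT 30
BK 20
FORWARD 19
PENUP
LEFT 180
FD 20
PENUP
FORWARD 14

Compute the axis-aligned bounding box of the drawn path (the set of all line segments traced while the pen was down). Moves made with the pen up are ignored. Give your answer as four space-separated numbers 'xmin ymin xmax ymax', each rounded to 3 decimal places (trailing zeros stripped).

Answer: 0 -26.562 35.703 0

Derivation:
Executing turtle program step by step:
Start: pos=(0,0), heading=0, pen down
FD 20: (0,0) -> (20,0) [heading=0, draw]
RT 150: heading 0 -> 210
RT 93: heading 210 -> 117
BK 13: (20,0) -> (25.902,-11.583) [heading=117, draw]
RT 90: heading 117 -> 27
FD 11: (25.902,-11.583) -> (35.703,-6.589) [heading=27, draw]
LT 90: heading 27 -> 117
RT 30: heading 117 -> 87
BK 20: (35.703,-6.589) -> (34.656,-26.562) [heading=87, draw]
FD 19: (34.656,-26.562) -> (35.651,-7.588) [heading=87, draw]
PU: pen up
LT 180: heading 87 -> 267
FD 20: (35.651,-7.588) -> (34.604,-27.56) [heading=267, move]
PU: pen up
FD 14: (34.604,-27.56) -> (33.871,-41.541) [heading=267, move]
Final: pos=(33.871,-41.541), heading=267, 5 segment(s) drawn

Segment endpoints: x in {0, 20, 25.902, 34.656, 35.651, 35.703}, y in {-26.562, -11.583, -7.588, -6.589, 0}
xmin=0, ymin=-26.562, xmax=35.703, ymax=0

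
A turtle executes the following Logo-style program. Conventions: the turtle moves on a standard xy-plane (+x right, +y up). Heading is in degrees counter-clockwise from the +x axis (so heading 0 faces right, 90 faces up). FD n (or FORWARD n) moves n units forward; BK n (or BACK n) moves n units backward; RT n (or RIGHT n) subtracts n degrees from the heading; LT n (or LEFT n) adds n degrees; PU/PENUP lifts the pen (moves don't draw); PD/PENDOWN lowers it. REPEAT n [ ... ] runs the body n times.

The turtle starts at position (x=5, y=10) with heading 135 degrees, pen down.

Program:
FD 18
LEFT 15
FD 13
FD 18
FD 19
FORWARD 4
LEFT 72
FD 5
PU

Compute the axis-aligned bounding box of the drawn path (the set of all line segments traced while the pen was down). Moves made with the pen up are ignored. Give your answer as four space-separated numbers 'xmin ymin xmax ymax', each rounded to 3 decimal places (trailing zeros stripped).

Executing turtle program step by step:
Start: pos=(5,10), heading=135, pen down
FD 18: (5,10) -> (-7.728,22.728) [heading=135, draw]
LT 15: heading 135 -> 150
FD 13: (-7.728,22.728) -> (-18.986,29.228) [heading=150, draw]
FD 18: (-18.986,29.228) -> (-34.575,38.228) [heading=150, draw]
FD 19: (-34.575,38.228) -> (-51.029,47.728) [heading=150, draw]
FD 4: (-51.029,47.728) -> (-54.493,49.728) [heading=150, draw]
LT 72: heading 150 -> 222
FD 5: (-54.493,49.728) -> (-58.209,46.382) [heading=222, draw]
PU: pen up
Final: pos=(-58.209,46.382), heading=222, 6 segment(s) drawn

Segment endpoints: x in {-58.209, -54.493, -51.029, -34.575, -18.986, -7.728, 5}, y in {10, 22.728, 29.228, 38.228, 46.382, 47.728, 49.728}
xmin=-58.209, ymin=10, xmax=5, ymax=49.728

Answer: -58.209 10 5 49.728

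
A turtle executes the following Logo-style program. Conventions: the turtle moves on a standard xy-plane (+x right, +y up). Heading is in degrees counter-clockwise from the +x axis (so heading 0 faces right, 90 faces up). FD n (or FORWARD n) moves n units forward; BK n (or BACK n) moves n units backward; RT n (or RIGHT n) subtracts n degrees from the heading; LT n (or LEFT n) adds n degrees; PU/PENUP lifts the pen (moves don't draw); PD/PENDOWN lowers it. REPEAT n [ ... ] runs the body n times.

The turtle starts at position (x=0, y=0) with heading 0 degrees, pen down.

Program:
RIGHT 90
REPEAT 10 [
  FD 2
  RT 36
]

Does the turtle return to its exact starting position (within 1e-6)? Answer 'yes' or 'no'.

Answer: yes

Derivation:
Executing turtle program step by step:
Start: pos=(0,0), heading=0, pen down
RT 90: heading 0 -> 270
REPEAT 10 [
  -- iteration 1/10 --
  FD 2: (0,0) -> (0,-2) [heading=270, draw]
  RT 36: heading 270 -> 234
  -- iteration 2/10 --
  FD 2: (0,-2) -> (-1.176,-3.618) [heading=234, draw]
  RT 36: heading 234 -> 198
  -- iteration 3/10 --
  FD 2: (-1.176,-3.618) -> (-3.078,-4.236) [heading=198, draw]
  RT 36: heading 198 -> 162
  -- iteration 4/10 --
  FD 2: (-3.078,-4.236) -> (-4.98,-3.618) [heading=162, draw]
  RT 36: heading 162 -> 126
  -- iteration 5/10 --
  FD 2: (-4.98,-3.618) -> (-6.155,-2) [heading=126, draw]
  RT 36: heading 126 -> 90
  -- iteration 6/10 --
  FD 2: (-6.155,-2) -> (-6.155,0) [heading=90, draw]
  RT 36: heading 90 -> 54
  -- iteration 7/10 --
  FD 2: (-6.155,0) -> (-4.98,1.618) [heading=54, draw]
  RT 36: heading 54 -> 18
  -- iteration 8/10 --
  FD 2: (-4.98,1.618) -> (-3.078,2.236) [heading=18, draw]
  RT 36: heading 18 -> 342
  -- iteration 9/10 --
  FD 2: (-3.078,2.236) -> (-1.176,1.618) [heading=342, draw]
  RT 36: heading 342 -> 306
  -- iteration 10/10 --
  FD 2: (-1.176,1.618) -> (0,0) [heading=306, draw]
  RT 36: heading 306 -> 270
]
Final: pos=(0,0), heading=270, 10 segment(s) drawn

Start position: (0, 0)
Final position: (0, 0)
Distance = 0; < 1e-6 -> CLOSED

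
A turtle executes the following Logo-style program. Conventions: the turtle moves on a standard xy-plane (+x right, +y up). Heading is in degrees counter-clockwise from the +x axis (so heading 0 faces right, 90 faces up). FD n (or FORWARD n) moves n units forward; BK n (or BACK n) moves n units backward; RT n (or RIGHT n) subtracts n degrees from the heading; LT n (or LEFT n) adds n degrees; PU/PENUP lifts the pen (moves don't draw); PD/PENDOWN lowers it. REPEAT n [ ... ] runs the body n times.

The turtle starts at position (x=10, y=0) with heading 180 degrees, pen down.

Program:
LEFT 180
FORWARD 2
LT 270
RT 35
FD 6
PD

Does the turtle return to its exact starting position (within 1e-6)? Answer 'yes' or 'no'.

Answer: no

Derivation:
Executing turtle program step by step:
Start: pos=(10,0), heading=180, pen down
LT 180: heading 180 -> 0
FD 2: (10,0) -> (12,0) [heading=0, draw]
LT 270: heading 0 -> 270
RT 35: heading 270 -> 235
FD 6: (12,0) -> (8.559,-4.915) [heading=235, draw]
PD: pen down
Final: pos=(8.559,-4.915), heading=235, 2 segment(s) drawn

Start position: (10, 0)
Final position: (8.559, -4.915)
Distance = 5.122; >= 1e-6 -> NOT closed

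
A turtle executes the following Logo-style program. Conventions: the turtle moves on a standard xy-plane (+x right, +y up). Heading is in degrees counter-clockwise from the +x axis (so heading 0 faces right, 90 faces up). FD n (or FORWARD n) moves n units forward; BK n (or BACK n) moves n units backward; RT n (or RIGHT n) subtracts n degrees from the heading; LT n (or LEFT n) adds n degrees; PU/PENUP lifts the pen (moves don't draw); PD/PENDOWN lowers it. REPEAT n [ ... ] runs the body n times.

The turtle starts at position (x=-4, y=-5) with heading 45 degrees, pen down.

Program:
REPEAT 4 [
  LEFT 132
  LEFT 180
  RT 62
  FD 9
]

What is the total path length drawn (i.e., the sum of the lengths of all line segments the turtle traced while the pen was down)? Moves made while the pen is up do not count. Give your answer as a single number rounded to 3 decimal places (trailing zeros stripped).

Answer: 36

Derivation:
Executing turtle program step by step:
Start: pos=(-4,-5), heading=45, pen down
REPEAT 4 [
  -- iteration 1/4 --
  LT 132: heading 45 -> 177
  LT 180: heading 177 -> 357
  RT 62: heading 357 -> 295
  FD 9: (-4,-5) -> (-0.196,-13.157) [heading=295, draw]
  -- iteration 2/4 --
  LT 132: heading 295 -> 67
  LT 180: heading 67 -> 247
  RT 62: heading 247 -> 185
  FD 9: (-0.196,-13.157) -> (-9.162,-13.941) [heading=185, draw]
  -- iteration 3/4 --
  LT 132: heading 185 -> 317
  LT 180: heading 317 -> 137
  RT 62: heading 137 -> 75
  FD 9: (-9.162,-13.941) -> (-6.833,-5.248) [heading=75, draw]
  -- iteration 4/4 --
  LT 132: heading 75 -> 207
  LT 180: heading 207 -> 27
  RT 62: heading 27 -> 325
  FD 9: (-6.833,-5.248) -> (0.54,-10.41) [heading=325, draw]
]
Final: pos=(0.54,-10.41), heading=325, 4 segment(s) drawn

Segment lengths:
  seg 1: (-4,-5) -> (-0.196,-13.157), length = 9
  seg 2: (-0.196,-13.157) -> (-9.162,-13.941), length = 9
  seg 3: (-9.162,-13.941) -> (-6.833,-5.248), length = 9
  seg 4: (-6.833,-5.248) -> (0.54,-10.41), length = 9
Total = 36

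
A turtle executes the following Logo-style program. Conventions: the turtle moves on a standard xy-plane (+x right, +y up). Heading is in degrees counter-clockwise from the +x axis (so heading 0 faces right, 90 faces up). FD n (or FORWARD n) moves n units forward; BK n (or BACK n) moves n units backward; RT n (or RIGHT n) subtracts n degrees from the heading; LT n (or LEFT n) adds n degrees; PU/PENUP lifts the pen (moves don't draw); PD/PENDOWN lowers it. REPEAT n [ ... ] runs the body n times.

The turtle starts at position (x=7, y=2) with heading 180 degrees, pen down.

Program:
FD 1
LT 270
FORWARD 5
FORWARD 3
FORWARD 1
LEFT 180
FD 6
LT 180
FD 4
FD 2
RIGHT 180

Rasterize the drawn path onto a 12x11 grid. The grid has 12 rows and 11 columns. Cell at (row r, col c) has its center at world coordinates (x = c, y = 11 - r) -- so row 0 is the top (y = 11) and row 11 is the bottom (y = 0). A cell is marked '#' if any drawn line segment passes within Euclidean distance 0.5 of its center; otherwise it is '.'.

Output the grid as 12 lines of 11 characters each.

Answer: ......#....
......#....
......#....
......#....
......#....
......#....
......#....
......#....
......#....
......##...
...........
...........

Derivation:
Segment 0: (7,2) -> (6,2)
Segment 1: (6,2) -> (6,7)
Segment 2: (6,7) -> (6,10)
Segment 3: (6,10) -> (6,11)
Segment 4: (6,11) -> (6,5)
Segment 5: (6,5) -> (6,9)
Segment 6: (6,9) -> (6,11)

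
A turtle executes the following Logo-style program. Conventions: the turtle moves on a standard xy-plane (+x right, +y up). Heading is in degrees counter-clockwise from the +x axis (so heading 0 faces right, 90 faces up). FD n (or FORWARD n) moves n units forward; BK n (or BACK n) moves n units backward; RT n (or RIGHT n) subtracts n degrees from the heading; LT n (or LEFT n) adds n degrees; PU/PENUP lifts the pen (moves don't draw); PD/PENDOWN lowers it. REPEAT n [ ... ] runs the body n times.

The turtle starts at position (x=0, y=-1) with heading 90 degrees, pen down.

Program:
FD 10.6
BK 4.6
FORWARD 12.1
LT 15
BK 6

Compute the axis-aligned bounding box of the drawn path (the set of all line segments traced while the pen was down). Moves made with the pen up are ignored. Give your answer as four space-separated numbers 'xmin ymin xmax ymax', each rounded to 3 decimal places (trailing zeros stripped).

Executing turtle program step by step:
Start: pos=(0,-1), heading=90, pen down
FD 10.6: (0,-1) -> (0,9.6) [heading=90, draw]
BK 4.6: (0,9.6) -> (0,5) [heading=90, draw]
FD 12.1: (0,5) -> (0,17.1) [heading=90, draw]
LT 15: heading 90 -> 105
BK 6: (0,17.1) -> (1.553,11.304) [heading=105, draw]
Final: pos=(1.553,11.304), heading=105, 4 segment(s) drawn

Segment endpoints: x in {0, 0, 0, 0, 1.553}, y in {-1, 5, 9.6, 11.304, 17.1}
xmin=0, ymin=-1, xmax=1.553, ymax=17.1

Answer: 0 -1 1.553 17.1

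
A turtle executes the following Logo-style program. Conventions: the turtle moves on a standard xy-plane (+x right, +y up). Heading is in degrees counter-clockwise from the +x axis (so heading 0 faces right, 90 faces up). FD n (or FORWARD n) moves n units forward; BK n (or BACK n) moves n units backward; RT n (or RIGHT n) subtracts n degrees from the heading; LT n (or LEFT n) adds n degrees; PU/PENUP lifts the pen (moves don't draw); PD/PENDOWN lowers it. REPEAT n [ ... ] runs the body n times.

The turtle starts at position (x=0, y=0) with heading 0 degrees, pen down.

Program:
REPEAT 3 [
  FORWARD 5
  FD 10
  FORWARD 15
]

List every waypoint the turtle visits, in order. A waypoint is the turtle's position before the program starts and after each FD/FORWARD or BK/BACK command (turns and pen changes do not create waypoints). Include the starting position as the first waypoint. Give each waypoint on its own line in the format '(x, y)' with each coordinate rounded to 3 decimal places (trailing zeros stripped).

Executing turtle program step by step:
Start: pos=(0,0), heading=0, pen down
REPEAT 3 [
  -- iteration 1/3 --
  FD 5: (0,0) -> (5,0) [heading=0, draw]
  FD 10: (5,0) -> (15,0) [heading=0, draw]
  FD 15: (15,0) -> (30,0) [heading=0, draw]
  -- iteration 2/3 --
  FD 5: (30,0) -> (35,0) [heading=0, draw]
  FD 10: (35,0) -> (45,0) [heading=0, draw]
  FD 15: (45,0) -> (60,0) [heading=0, draw]
  -- iteration 3/3 --
  FD 5: (60,0) -> (65,0) [heading=0, draw]
  FD 10: (65,0) -> (75,0) [heading=0, draw]
  FD 15: (75,0) -> (90,0) [heading=0, draw]
]
Final: pos=(90,0), heading=0, 9 segment(s) drawn
Waypoints (10 total):
(0, 0)
(5, 0)
(15, 0)
(30, 0)
(35, 0)
(45, 0)
(60, 0)
(65, 0)
(75, 0)
(90, 0)

Answer: (0, 0)
(5, 0)
(15, 0)
(30, 0)
(35, 0)
(45, 0)
(60, 0)
(65, 0)
(75, 0)
(90, 0)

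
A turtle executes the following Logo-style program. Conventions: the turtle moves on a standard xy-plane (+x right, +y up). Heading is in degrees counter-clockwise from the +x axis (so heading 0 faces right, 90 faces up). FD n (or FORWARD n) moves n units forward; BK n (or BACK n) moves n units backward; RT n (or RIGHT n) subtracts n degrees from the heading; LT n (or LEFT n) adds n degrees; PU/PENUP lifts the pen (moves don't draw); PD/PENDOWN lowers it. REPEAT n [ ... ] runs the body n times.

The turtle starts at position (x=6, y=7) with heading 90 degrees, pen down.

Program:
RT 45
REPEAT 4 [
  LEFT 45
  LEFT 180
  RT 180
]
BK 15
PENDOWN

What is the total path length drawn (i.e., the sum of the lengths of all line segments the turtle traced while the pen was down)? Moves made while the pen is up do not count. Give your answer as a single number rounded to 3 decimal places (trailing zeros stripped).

Answer: 15

Derivation:
Executing turtle program step by step:
Start: pos=(6,7), heading=90, pen down
RT 45: heading 90 -> 45
REPEAT 4 [
  -- iteration 1/4 --
  LT 45: heading 45 -> 90
  LT 180: heading 90 -> 270
  RT 180: heading 270 -> 90
  -- iteration 2/4 --
  LT 45: heading 90 -> 135
  LT 180: heading 135 -> 315
  RT 180: heading 315 -> 135
  -- iteration 3/4 --
  LT 45: heading 135 -> 180
  LT 180: heading 180 -> 0
  RT 180: heading 0 -> 180
  -- iteration 4/4 --
  LT 45: heading 180 -> 225
  LT 180: heading 225 -> 45
  RT 180: heading 45 -> 225
]
BK 15: (6,7) -> (16.607,17.607) [heading=225, draw]
PD: pen down
Final: pos=(16.607,17.607), heading=225, 1 segment(s) drawn

Segment lengths:
  seg 1: (6,7) -> (16.607,17.607), length = 15
Total = 15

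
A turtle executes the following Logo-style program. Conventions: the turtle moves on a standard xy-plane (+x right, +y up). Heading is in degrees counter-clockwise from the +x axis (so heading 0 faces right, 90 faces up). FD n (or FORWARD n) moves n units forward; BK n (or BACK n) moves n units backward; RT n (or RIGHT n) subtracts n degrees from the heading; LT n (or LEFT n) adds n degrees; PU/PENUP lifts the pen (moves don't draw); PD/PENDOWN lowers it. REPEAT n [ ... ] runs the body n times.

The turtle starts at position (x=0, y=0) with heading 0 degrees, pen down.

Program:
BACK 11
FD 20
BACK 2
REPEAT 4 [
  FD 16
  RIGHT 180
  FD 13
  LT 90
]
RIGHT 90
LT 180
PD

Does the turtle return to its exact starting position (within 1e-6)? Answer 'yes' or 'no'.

Executing turtle program step by step:
Start: pos=(0,0), heading=0, pen down
BK 11: (0,0) -> (-11,0) [heading=0, draw]
FD 20: (-11,0) -> (9,0) [heading=0, draw]
BK 2: (9,0) -> (7,0) [heading=0, draw]
REPEAT 4 [
  -- iteration 1/4 --
  FD 16: (7,0) -> (23,0) [heading=0, draw]
  RT 180: heading 0 -> 180
  FD 13: (23,0) -> (10,0) [heading=180, draw]
  LT 90: heading 180 -> 270
  -- iteration 2/4 --
  FD 16: (10,0) -> (10,-16) [heading=270, draw]
  RT 180: heading 270 -> 90
  FD 13: (10,-16) -> (10,-3) [heading=90, draw]
  LT 90: heading 90 -> 180
  -- iteration 3/4 --
  FD 16: (10,-3) -> (-6,-3) [heading=180, draw]
  RT 180: heading 180 -> 0
  FD 13: (-6,-3) -> (7,-3) [heading=0, draw]
  LT 90: heading 0 -> 90
  -- iteration 4/4 --
  FD 16: (7,-3) -> (7,13) [heading=90, draw]
  RT 180: heading 90 -> 270
  FD 13: (7,13) -> (7,0) [heading=270, draw]
  LT 90: heading 270 -> 0
]
RT 90: heading 0 -> 270
LT 180: heading 270 -> 90
PD: pen down
Final: pos=(7,0), heading=90, 11 segment(s) drawn

Start position: (0, 0)
Final position: (7, 0)
Distance = 7; >= 1e-6 -> NOT closed

Answer: no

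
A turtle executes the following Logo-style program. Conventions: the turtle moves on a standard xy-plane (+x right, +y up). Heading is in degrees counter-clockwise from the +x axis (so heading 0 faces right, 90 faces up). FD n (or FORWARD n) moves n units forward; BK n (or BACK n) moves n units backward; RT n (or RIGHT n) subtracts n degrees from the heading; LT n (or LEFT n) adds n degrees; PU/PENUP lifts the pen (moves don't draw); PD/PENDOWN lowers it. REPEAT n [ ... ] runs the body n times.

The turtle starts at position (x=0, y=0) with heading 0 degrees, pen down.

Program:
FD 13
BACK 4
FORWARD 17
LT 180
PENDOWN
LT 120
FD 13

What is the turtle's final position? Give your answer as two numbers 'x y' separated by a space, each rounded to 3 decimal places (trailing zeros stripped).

Answer: 32.5 -11.258

Derivation:
Executing turtle program step by step:
Start: pos=(0,0), heading=0, pen down
FD 13: (0,0) -> (13,0) [heading=0, draw]
BK 4: (13,0) -> (9,0) [heading=0, draw]
FD 17: (9,0) -> (26,0) [heading=0, draw]
LT 180: heading 0 -> 180
PD: pen down
LT 120: heading 180 -> 300
FD 13: (26,0) -> (32.5,-11.258) [heading=300, draw]
Final: pos=(32.5,-11.258), heading=300, 4 segment(s) drawn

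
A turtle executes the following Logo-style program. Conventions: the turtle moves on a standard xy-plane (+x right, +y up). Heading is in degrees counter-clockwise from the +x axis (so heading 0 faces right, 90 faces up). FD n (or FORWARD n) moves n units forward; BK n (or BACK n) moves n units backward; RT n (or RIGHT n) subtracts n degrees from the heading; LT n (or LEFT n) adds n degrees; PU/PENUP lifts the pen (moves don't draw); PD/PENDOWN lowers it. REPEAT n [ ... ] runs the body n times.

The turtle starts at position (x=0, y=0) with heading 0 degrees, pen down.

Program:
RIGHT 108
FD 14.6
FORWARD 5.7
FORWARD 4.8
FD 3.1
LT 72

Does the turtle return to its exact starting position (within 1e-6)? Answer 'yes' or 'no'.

Executing turtle program step by step:
Start: pos=(0,0), heading=0, pen down
RT 108: heading 0 -> 252
FD 14.6: (0,0) -> (-4.512,-13.885) [heading=252, draw]
FD 5.7: (-4.512,-13.885) -> (-6.273,-19.306) [heading=252, draw]
FD 4.8: (-6.273,-19.306) -> (-7.756,-23.872) [heading=252, draw]
FD 3.1: (-7.756,-23.872) -> (-8.714,-26.82) [heading=252, draw]
LT 72: heading 252 -> 324
Final: pos=(-8.714,-26.82), heading=324, 4 segment(s) drawn

Start position: (0, 0)
Final position: (-8.714, -26.82)
Distance = 28.2; >= 1e-6 -> NOT closed

Answer: no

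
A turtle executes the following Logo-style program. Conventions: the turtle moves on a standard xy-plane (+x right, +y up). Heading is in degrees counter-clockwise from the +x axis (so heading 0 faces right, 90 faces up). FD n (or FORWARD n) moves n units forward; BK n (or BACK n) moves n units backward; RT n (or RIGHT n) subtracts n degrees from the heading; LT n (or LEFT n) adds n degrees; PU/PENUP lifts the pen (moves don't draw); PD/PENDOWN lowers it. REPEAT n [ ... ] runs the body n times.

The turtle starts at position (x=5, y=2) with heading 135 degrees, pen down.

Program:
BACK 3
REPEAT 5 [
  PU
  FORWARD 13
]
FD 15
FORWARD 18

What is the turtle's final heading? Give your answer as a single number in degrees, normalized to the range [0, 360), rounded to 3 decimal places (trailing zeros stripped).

Answer: 135

Derivation:
Executing turtle program step by step:
Start: pos=(5,2), heading=135, pen down
BK 3: (5,2) -> (7.121,-0.121) [heading=135, draw]
REPEAT 5 [
  -- iteration 1/5 --
  PU: pen up
  FD 13: (7.121,-0.121) -> (-2.071,9.071) [heading=135, move]
  -- iteration 2/5 --
  PU: pen up
  FD 13: (-2.071,9.071) -> (-11.263,18.263) [heading=135, move]
  -- iteration 3/5 --
  PU: pen up
  FD 13: (-11.263,18.263) -> (-20.456,27.456) [heading=135, move]
  -- iteration 4/5 --
  PU: pen up
  FD 13: (-20.456,27.456) -> (-29.648,36.648) [heading=135, move]
  -- iteration 5/5 --
  PU: pen up
  FD 13: (-29.648,36.648) -> (-38.841,45.841) [heading=135, move]
]
FD 15: (-38.841,45.841) -> (-49.447,56.447) [heading=135, move]
FD 18: (-49.447,56.447) -> (-62.175,69.175) [heading=135, move]
Final: pos=(-62.175,69.175), heading=135, 1 segment(s) drawn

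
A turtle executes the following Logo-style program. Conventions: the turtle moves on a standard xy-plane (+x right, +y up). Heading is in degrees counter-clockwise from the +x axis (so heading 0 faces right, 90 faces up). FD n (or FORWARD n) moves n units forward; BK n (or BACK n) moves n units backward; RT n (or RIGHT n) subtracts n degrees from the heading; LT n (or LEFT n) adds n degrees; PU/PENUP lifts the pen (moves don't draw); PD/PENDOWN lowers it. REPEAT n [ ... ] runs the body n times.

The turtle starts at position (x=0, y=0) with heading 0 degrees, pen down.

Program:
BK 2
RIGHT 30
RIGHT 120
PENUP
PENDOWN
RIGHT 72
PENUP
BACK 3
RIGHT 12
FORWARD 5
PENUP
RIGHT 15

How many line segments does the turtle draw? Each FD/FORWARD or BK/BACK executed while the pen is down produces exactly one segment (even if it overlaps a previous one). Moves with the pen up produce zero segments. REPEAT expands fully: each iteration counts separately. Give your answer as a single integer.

Executing turtle program step by step:
Start: pos=(0,0), heading=0, pen down
BK 2: (0,0) -> (-2,0) [heading=0, draw]
RT 30: heading 0 -> 330
RT 120: heading 330 -> 210
PU: pen up
PD: pen down
RT 72: heading 210 -> 138
PU: pen up
BK 3: (-2,0) -> (0.229,-2.007) [heading=138, move]
RT 12: heading 138 -> 126
FD 5: (0.229,-2.007) -> (-2.709,2.038) [heading=126, move]
PU: pen up
RT 15: heading 126 -> 111
Final: pos=(-2.709,2.038), heading=111, 1 segment(s) drawn
Segments drawn: 1

Answer: 1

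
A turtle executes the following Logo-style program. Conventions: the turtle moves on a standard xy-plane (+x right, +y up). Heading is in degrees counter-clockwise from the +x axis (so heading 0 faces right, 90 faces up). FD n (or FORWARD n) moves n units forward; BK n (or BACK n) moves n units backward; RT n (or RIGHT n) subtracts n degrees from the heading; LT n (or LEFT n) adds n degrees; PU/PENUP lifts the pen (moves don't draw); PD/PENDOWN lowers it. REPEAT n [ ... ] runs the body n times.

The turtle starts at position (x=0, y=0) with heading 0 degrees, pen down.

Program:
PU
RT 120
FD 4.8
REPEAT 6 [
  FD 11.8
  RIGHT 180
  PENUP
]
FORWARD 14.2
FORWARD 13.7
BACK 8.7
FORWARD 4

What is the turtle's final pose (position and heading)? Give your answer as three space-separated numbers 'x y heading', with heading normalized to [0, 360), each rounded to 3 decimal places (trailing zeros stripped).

Executing turtle program step by step:
Start: pos=(0,0), heading=0, pen down
PU: pen up
RT 120: heading 0 -> 240
FD 4.8: (0,0) -> (-2.4,-4.157) [heading=240, move]
REPEAT 6 [
  -- iteration 1/6 --
  FD 11.8: (-2.4,-4.157) -> (-8.3,-14.376) [heading=240, move]
  RT 180: heading 240 -> 60
  PU: pen up
  -- iteration 2/6 --
  FD 11.8: (-8.3,-14.376) -> (-2.4,-4.157) [heading=60, move]
  RT 180: heading 60 -> 240
  PU: pen up
  -- iteration 3/6 --
  FD 11.8: (-2.4,-4.157) -> (-8.3,-14.376) [heading=240, move]
  RT 180: heading 240 -> 60
  PU: pen up
  -- iteration 4/6 --
  FD 11.8: (-8.3,-14.376) -> (-2.4,-4.157) [heading=60, move]
  RT 180: heading 60 -> 240
  PU: pen up
  -- iteration 5/6 --
  FD 11.8: (-2.4,-4.157) -> (-8.3,-14.376) [heading=240, move]
  RT 180: heading 240 -> 60
  PU: pen up
  -- iteration 6/6 --
  FD 11.8: (-8.3,-14.376) -> (-2.4,-4.157) [heading=60, move]
  RT 180: heading 60 -> 240
  PU: pen up
]
FD 14.2: (-2.4,-4.157) -> (-9.5,-16.454) [heading=240, move]
FD 13.7: (-9.5,-16.454) -> (-16.35,-28.319) [heading=240, move]
BK 8.7: (-16.35,-28.319) -> (-12,-20.785) [heading=240, move]
FD 4: (-12,-20.785) -> (-14,-24.249) [heading=240, move]
Final: pos=(-14,-24.249), heading=240, 0 segment(s) drawn

Answer: -14 -24.249 240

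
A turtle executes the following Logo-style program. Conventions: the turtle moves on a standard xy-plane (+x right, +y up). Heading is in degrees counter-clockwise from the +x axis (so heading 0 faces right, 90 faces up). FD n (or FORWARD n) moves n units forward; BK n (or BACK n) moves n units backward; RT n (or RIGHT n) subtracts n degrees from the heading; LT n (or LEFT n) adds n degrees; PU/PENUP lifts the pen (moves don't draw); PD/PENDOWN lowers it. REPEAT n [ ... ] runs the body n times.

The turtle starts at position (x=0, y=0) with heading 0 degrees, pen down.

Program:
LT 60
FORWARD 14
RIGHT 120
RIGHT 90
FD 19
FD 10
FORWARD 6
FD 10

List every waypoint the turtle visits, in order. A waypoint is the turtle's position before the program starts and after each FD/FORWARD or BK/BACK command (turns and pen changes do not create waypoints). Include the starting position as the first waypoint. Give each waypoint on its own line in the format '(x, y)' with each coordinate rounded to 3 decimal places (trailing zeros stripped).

Executing turtle program step by step:
Start: pos=(0,0), heading=0, pen down
LT 60: heading 0 -> 60
FD 14: (0,0) -> (7,12.124) [heading=60, draw]
RT 120: heading 60 -> 300
RT 90: heading 300 -> 210
FD 19: (7,12.124) -> (-9.454,2.624) [heading=210, draw]
FD 10: (-9.454,2.624) -> (-18.115,-2.376) [heading=210, draw]
FD 6: (-18.115,-2.376) -> (-23.311,-5.376) [heading=210, draw]
FD 10: (-23.311,-5.376) -> (-31.971,-10.376) [heading=210, draw]
Final: pos=(-31.971,-10.376), heading=210, 5 segment(s) drawn
Waypoints (6 total):
(0, 0)
(7, 12.124)
(-9.454, 2.624)
(-18.115, -2.376)
(-23.311, -5.376)
(-31.971, -10.376)

Answer: (0, 0)
(7, 12.124)
(-9.454, 2.624)
(-18.115, -2.376)
(-23.311, -5.376)
(-31.971, -10.376)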